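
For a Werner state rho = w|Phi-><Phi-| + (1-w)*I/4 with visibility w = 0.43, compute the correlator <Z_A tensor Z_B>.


|Phi-> = (|00> - |11>)/sqrt(2)
For the pure Bell state, <Z_A Z_B> = +1 (Bell-state Pauli correlator).
The maximally-mixed part I/4 has tr(I/4 * P tensor P) = 0 for any traceless Pauli P.
So <Z_A Z_B>_rho = w * (+1) + (1 - w) * 0
= 0.43 * (+1)
= 0.4300

0.4300


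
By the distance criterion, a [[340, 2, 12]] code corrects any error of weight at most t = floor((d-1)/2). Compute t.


Code parameters: [[340, 2, 12]], distance d = 12.
Number of correctable errors = floor((d-1)/2)
= floor((12 - 1)/2)
= floor(11/2)
= 5

5


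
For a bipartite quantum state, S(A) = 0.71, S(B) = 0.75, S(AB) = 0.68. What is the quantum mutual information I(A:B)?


I(A:B) = S(A) + S(B) - S(AB)
= 0.71 + 0.75 - 0.68
= 0.7800

0.7800


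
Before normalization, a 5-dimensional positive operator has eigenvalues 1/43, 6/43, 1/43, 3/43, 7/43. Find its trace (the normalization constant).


tr(M) = sum of eigenvalues
= 1/43 + 6/43 + 1/43 + 3/43 + 7/43
= 18/43
= 0.4186

0.4186


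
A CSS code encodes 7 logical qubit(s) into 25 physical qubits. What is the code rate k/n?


Code rate R = k/n
= 7/25
= 0.2800

0.2800


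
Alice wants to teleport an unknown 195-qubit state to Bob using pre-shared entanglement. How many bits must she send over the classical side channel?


Quantum teleportation requires 2 classical bits per qubit teleported.
195 qubit(s) -> 2 * 195 = 390 classical bits

390


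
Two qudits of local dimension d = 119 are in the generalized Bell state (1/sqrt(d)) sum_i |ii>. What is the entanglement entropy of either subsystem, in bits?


For a maximally entangled state in d x d:
S = log2(d) = log2(119)
= 6.8948

6.8948


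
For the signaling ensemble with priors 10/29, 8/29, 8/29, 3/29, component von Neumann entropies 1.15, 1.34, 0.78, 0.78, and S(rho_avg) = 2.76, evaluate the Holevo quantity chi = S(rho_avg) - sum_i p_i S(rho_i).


chi = S(rho) - sum_i p_i * S(rho_i)
Weighted entropy = 10/29 * 1.15 + 8/29 * 1.34 + 8/29 * 0.78 + 3/29 * 0.78
= 1.0621
chi = 2.76 - 1.0621
= 1.6979

1.6979


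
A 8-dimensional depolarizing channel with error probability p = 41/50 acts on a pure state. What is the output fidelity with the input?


F = (1-p) + p/d
= (1 - 0.8200) + 0.8200/8
= 0.1800 + 0.1025
= 0.2825

0.2825


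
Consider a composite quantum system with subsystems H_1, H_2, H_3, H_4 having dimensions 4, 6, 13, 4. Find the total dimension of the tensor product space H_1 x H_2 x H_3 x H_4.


dim(H_1 x H_2 x H_3 x H_4) = 4 * 6 * 13 * 4
= 24 * 13 * 4
= 312 * 4
= 1248

1248


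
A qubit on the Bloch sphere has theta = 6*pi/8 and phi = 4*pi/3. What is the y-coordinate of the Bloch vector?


theta = 2.3562, phi = 4.1888
r_y = sin(theta)*sin(phi) = 0.7071 * -0.8660
r_y = -0.6124

-0.6124


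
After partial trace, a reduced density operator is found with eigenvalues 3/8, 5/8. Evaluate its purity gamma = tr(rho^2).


tr(rho^2) = sum of eigenvalues squared
= (3/8)^2 + (5/8)^2
= (9 + 25) / 64
= 34/64
= 0.5312

0.5312


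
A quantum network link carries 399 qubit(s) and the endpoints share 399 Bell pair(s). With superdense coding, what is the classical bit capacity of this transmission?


Superdense coding allows 2 classical bits per shared entangled pair.
399 pair(s) -> 2 * 399 = 798 classical bits

798


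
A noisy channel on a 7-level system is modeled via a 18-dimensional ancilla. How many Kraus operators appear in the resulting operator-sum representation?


Tracing out the environment in an orthonormal basis {|i>_E} gives Kraus operators K_i = <i|_E U |0>_E.
Number of Kraus operators = dim(H_env) = d_env
= 18

18


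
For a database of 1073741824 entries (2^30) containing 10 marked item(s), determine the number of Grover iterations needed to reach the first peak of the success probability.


After j Grover iterations the success probability is P(j) = sin^2((2j+1)*theta), where sin(theta) = sqrt(k/N).
N = 2^30 = 1073741824, k = 10
sin(theta) = sqrt(k/N) = 9.650505555e-05
theta = arcsin(sqrt(k/N)) = 9.65050557e-05 rad
P(j) reaches its first maximum when (2j+1)*theta is as close as possible to pi/2, i.e. j = round(pi/(4*theta) - 1/2).
pi/(4*theta) - 1/2 = 8137.9147
(For comparison, the common estimate pi/4 * sqrt(N/k) = 8138.4147; the exact maximiser is used here.)
Optimal iterations = 8138

8138


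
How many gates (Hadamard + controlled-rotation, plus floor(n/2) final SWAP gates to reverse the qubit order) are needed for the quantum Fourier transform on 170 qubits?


Hadamard gates: 170
Controlled rotations: n*(n-1)/2 = 170*169/2 = 14365
SWAP gates: floor(n/2) = floor(170/2) = 85
Total = 170 + 14365 + 85
= 14620

14620


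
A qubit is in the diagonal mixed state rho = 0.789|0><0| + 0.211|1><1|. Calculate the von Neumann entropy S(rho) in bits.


S = -p*log2(p) - (1-p)*log2(1-p)
p = 0.7890, 1-p = 0.2110
= -0.7890 * log2(0.7890) - 0.2110 * log2(0.2110)
= -(-0.2698) - (-0.4736)
= 0.7434

0.7434


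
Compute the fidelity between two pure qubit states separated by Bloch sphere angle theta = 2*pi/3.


For states separated by angle theta on Bloch sphere:
F = cos^2(theta/2)
theta = 2*pi/3 = 2.0944
theta/2 = 1.0472
cos(theta/2) = 0.5000
F = 0.2500

0.2500


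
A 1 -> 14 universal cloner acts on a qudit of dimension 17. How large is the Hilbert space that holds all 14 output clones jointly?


Output space = H^(tensor 14) where dim(H) = 17
dim = 17^14
= 289 (after 2 factors)
= 4913 (after 3 factors)
= 83521 (after 4 factors)
= 1419857 (after 5 factors)
= 24137569 (after 6 factors)
= 410338673 (after 7 factors)
= 6975757441 (after 8 factors)
= 118587876497 (after 9 factors)
= 2015993900449 (after 10 factors)
= 34271896307633 (after 11 factors)
= 582622237229761 (after 12 factors)
= 9904578032905937 (after 13 factors)
= 168377826559400929 (after 14 factors)
= 168377826559400929

168377826559400929


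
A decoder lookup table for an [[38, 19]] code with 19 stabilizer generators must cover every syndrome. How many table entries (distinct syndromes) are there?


Each stabilizer generator gives a binary (+1 or -1) measurement outcome.
With 19 independent generators:
Total syndromes = 2^19
= 524288

524288


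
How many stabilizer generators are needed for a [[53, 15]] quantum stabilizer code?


For an [[n,k]] stabilizer code:
Number of stabilizer generators = n - k
= 53 - 15
= 38

38


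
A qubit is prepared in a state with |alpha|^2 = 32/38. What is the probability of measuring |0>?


|alpha|^2 = 32/38 = 0.8421
|beta|^2 = 1 - 32/38 = 6/38 = 0.1579
P(|0>) = |alpha|^2 = 0.8421

0.8421


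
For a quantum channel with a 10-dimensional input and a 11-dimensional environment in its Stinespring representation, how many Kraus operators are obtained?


Tracing out the environment in an orthonormal basis {|i>_E} gives Kraus operators K_i = <i|_E U |0>_E.
Number of Kraus operators = dim(H_env) = d_env
= 11

11


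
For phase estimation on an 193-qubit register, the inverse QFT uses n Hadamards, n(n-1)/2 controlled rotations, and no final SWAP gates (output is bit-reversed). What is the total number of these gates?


Hadamard gates: 193
Controlled rotations: n*(n-1)/2 = 193*192/2 = 18528
SWAP gates: 0 (omitted)
Total = 193 + 18528
= 18721

18721


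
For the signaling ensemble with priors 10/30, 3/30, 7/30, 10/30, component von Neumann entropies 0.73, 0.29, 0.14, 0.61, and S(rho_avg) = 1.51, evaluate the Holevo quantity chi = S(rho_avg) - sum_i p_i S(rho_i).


chi = S(rho) - sum_i p_i * S(rho_i)
Weighted entropy = 10/30 * 0.73 + 3/30 * 0.29 + 7/30 * 0.14 + 10/30 * 0.61
= 0.5083
chi = 1.51 - 0.5083
= 1.0017

1.0017


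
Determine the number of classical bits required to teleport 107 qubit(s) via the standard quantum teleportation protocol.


Quantum teleportation requires 2 classical bits per qubit teleported.
107 qubit(s) -> 2 * 107 = 214 classical bits

214


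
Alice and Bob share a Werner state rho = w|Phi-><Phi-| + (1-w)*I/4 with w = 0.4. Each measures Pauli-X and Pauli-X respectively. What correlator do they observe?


|Phi-> = (|00> - |11>)/sqrt(2)
For the pure Bell state, <X_A X_B> = -1 (Bell-state Pauli correlator).
The maximally-mixed part I/4 has tr(I/4 * P tensor P) = 0 for any traceless Pauli P.
So <X_A X_B>_rho = w * (-1) + (1 - w) * 0
= 0.4 * (-1)
= -0.4000

-0.4000


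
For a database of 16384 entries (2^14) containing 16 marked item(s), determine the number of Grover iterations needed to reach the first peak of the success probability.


After j Grover iterations the success probability is P(j) = sin^2((2j+1)*theta), where sin(theta) = sqrt(k/N).
N = 2^14 = 16384, k = 16
sin(theta) = sqrt(k/N) = 0.03125
theta = arcsin(sqrt(k/N)) = 0.0312550885 rad
P(j) reaches its first maximum when (2j+1)*theta is as close as possible to pi/2, i.e. j = round(pi/(4*theta) - 1/2).
pi/(4*theta) - 1/2 = 24.6286
(For comparison, the common estimate pi/4 * sqrt(N/k) = 25.1327; the exact maximiser is used here.)
Optimal iterations = 25

25


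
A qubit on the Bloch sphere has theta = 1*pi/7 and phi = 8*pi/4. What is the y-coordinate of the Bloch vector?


theta = 0.4488, phi = 6.2832
r_y = sin(theta)*sin(phi) = 0.4339 * 0.0000
r_y = 0.0000

0.0000


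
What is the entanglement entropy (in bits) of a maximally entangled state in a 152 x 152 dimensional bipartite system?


For a maximally entangled state in d x d:
S = log2(d) = log2(152)
= 7.2479

7.2479


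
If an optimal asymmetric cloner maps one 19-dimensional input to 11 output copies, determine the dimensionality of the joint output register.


Output space = H^(tensor 11) where dim(H) = 19
dim = 19^11
= 361 (after 2 factors)
= 6859 (after 3 factors)
= 130321 (after 4 factors)
= 2476099 (after 5 factors)
= 47045881 (after 6 factors)
= 893871739 (after 7 factors)
= 16983563041 (after 8 factors)
= 322687697779 (after 9 factors)
= 6131066257801 (after 10 factors)
= 116490258898219 (after 11 factors)
= 116490258898219

116490258898219


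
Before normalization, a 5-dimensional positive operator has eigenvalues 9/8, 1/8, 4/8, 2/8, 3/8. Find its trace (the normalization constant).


tr(M) = sum of eigenvalues
= 9/8 + 1/8 + 4/8 + 2/8 + 3/8
= 19/8
= 2.3750

2.3750


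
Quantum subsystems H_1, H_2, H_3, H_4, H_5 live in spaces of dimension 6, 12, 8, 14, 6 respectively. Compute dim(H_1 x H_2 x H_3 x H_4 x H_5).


dim(H_1 x H_2 x H_3 x H_4 x H_5) = 6 * 12 * 8 * 14 * 6
= 72 * 8 * 14 * 6
= 576 * 14 * 6
= 8064 * 6
= 48384

48384


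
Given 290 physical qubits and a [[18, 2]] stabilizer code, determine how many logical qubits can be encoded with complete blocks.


Each code block uses 18 physical qubits for 2 logical qubit(s).
Number of complete blocks = floor(290 / 18) = 16
Logical qubits = 16 * 2
= 32

32


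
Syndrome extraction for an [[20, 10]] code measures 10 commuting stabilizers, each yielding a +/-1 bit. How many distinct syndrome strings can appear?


Each stabilizer generator gives a binary (+1 or -1) measurement outcome.
With 10 independent generators:
Total syndromes = 2^10
= 1024

1024


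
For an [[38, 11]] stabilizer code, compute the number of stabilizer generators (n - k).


For an [[n,k]] stabilizer code:
Number of stabilizer generators = n - k
= 38 - 11
= 27

27


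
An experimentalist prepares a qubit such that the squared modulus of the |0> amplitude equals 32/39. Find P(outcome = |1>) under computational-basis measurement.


|alpha|^2 = 32/39 = 0.8205
|beta|^2 = 1 - 32/39 = 7/39 = 0.1795
P(|1>) = |beta|^2 = 0.1795

0.1795


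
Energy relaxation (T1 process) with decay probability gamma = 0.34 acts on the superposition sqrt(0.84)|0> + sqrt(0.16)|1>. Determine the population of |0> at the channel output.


For amplitude damping with parameter gamma on state sqrt(a)|0> + sqrt(b)|1>:
alpha^2 = 0.84, beta^2 = 0.16
P(|0>) = alpha^2 + gamma * beta^2
= 0.84 + 0.34 * 0.16
= 0.84 + 0.0544
= 0.8944

0.8944


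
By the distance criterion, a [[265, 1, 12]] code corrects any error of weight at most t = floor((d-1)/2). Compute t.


Code parameters: [[265, 1, 12]], distance d = 12.
Number of correctable errors = floor((d-1)/2)
= floor((12 - 1)/2)
= floor(11/2)
= 5

5


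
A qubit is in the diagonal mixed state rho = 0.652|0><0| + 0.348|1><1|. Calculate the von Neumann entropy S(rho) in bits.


S = -p*log2(p) - (1-p)*log2(1-p)
p = 0.6520, 1-p = 0.3480
= -0.6520 * log2(0.6520) - 0.3480 * log2(0.3480)
= -(-0.4023) - (-0.5299)
= 0.9323

0.9323


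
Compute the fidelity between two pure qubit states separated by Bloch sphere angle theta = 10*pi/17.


For states separated by angle theta on Bloch sphere:
F = cos^2(theta/2)
theta = 10*pi/17 = 1.8480
theta/2 = 0.9240
cos(theta/2) = 0.6026
F = 0.3632

0.3632


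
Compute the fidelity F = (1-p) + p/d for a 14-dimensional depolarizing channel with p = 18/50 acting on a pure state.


F = (1-p) + p/d
= (1 - 0.3600) + 0.3600/14
= 0.6400 + 0.0257
= 0.6657

0.6657


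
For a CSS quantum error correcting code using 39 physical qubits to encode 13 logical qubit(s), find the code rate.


Code rate R = k/n
= 13/39
= 0.3333

0.3333


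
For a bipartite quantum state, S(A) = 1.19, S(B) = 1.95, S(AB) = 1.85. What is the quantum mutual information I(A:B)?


I(A:B) = S(A) + S(B) - S(AB)
= 1.19 + 1.95 - 1.85
= 1.2900

1.2900


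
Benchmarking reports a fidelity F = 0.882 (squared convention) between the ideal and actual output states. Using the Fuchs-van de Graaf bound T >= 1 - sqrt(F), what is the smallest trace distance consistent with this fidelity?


Fuchs-van de Graaf (squared-fidelity convention): 1 - sqrt(F) <= T <= sqrt(1 - F).
Lower bound: T >= 1 - sqrt(F)
sqrt(F) = sqrt(0.882) = 0.9391
T >= 1 - 0.9391
T >= 0.0609

0.0609


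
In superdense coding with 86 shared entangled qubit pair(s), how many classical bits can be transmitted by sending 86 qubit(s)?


Superdense coding allows 2 classical bits per shared entangled pair.
86 pair(s) -> 2 * 86 = 172 classical bits

172


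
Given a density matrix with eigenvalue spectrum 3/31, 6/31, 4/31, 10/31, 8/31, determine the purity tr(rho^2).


tr(rho^2) = sum of eigenvalues squared
= (3/31)^2 + (6/31)^2 + (4/31)^2 + (10/31)^2 + (8/31)^2
= (9 + 36 + 16 + 100 + 64) / 961
= 225/961
= 0.2341

0.2341


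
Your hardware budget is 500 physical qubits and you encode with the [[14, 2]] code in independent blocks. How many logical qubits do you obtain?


Each code block uses 14 physical qubits for 2 logical qubit(s).
Number of complete blocks = floor(500 / 14) = 35
Logical qubits = 35 * 2
= 70

70


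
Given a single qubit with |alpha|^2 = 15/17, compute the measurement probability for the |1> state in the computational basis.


|alpha|^2 = 15/17 = 0.8824
|beta|^2 = 1 - 15/17 = 2/17 = 0.1176
P(|1>) = |beta|^2 = 0.1176

0.1176


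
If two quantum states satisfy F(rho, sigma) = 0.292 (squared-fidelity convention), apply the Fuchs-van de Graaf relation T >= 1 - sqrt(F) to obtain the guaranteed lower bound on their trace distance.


Fuchs-van de Graaf (squared-fidelity convention): 1 - sqrt(F) <= T <= sqrt(1 - F).
Lower bound: T >= 1 - sqrt(F)
sqrt(F) = sqrt(0.292) = 0.5404
T >= 1 - 0.5404
T >= 0.4596

0.4596


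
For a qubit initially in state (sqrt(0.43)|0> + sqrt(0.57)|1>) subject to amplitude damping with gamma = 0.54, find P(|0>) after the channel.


For amplitude damping with parameter gamma on state sqrt(a)|0> + sqrt(b)|1>:
alpha^2 = 0.43, beta^2 = 0.57
P(|0>) = alpha^2 + gamma * beta^2
= 0.43 + 0.54 * 0.57
= 0.43 + 0.3078
= 0.7378

0.7378


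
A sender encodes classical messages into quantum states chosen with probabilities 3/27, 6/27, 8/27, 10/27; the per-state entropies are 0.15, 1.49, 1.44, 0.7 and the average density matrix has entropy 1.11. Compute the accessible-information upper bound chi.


chi = S(rho) - sum_i p_i * S(rho_i)
Weighted entropy = 3/27 * 0.15 + 6/27 * 1.49 + 8/27 * 1.44 + 10/27 * 0.7
= 1.0337
chi = 1.11 - 1.0337
= 0.0763

0.0763


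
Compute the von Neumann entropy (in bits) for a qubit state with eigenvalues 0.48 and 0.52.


S = -p*log2(p) - (1-p)*log2(1-p)
p = 0.4800, 1-p = 0.5200
= -0.4800 * log2(0.4800) - 0.5200 * log2(0.5200)
= -(-0.5083) - (-0.4906)
= 0.9988

0.9988


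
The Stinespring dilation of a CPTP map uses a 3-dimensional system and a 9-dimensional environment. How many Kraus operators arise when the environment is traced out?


Tracing out the environment in an orthonormal basis {|i>_E} gives Kraus operators K_i = <i|_E U |0>_E.
Number of Kraus operators = dim(H_env) = d_env
= 9

9


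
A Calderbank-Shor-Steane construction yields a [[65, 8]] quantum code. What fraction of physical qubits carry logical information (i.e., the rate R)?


Code rate R = k/n
= 8/65
= 0.1231

0.1231


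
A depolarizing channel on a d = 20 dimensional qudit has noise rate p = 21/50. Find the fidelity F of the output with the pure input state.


F = (1-p) + p/d
= (1 - 0.4200) + 0.4200/20
= 0.5800 + 0.0210
= 0.6010

0.6010


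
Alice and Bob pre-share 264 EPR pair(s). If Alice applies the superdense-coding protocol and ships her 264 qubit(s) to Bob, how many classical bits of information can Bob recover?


Superdense coding allows 2 classical bits per shared entangled pair.
264 pair(s) -> 2 * 264 = 528 classical bits

528


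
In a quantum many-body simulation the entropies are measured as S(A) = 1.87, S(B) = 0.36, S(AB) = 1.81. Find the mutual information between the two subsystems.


I(A:B) = S(A) + S(B) - S(AB)
= 1.87 + 0.36 - 1.81
= 0.4200

0.4200


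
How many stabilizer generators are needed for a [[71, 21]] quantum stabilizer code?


For an [[n,k]] stabilizer code:
Number of stabilizer generators = n - k
= 71 - 21
= 50

50


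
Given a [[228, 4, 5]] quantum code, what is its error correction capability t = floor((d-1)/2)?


Code parameters: [[228, 4, 5]], distance d = 5.
Number of correctable errors = floor((d-1)/2)
= floor((5 - 1)/2)
= floor(4/2)
= 2

2


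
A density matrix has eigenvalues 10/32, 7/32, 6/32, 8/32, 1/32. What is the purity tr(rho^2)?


tr(rho^2) = sum of eigenvalues squared
= (10/32)^2 + (7/32)^2 + (6/32)^2 + (8/32)^2 + (1/32)^2
= (100 + 49 + 36 + 64 + 1) / 1024
= 250/1024
= 0.2441

0.2441


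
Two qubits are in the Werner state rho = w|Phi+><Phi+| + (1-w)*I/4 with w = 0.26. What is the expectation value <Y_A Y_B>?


|Phi+> = (|00> + |11>)/sqrt(2)
For the pure Bell state, <Y_A Y_B> = -1 (Bell-state Pauli correlator).
The maximally-mixed part I/4 has tr(I/4 * P tensor P) = 0 for any traceless Pauli P.
So <Y_A Y_B>_rho = w * (-1) + (1 - w) * 0
= 0.26 * (-1)
= -0.2600

-0.2600


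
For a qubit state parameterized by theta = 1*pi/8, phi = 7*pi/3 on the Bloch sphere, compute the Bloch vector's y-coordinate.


theta = 0.3927, phi = 7.3304
r_y = sin(theta)*sin(phi) = 0.3827 * 0.8660
r_y = 0.3314

0.3314


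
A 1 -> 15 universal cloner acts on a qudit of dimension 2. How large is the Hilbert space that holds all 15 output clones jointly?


Output space = H^(tensor 15) where dim(H) = 2
dim = 2^15
= 4 (after 2 factors)
= 8 (after 3 factors)
= 16 (after 4 factors)
= 32 (after 5 factors)
= 64 (after 6 factors)
= 128 (after 7 factors)
= 256 (after 8 factors)
= 512 (after 9 factors)
= 1024 (after 10 factors)
= 2048 (after 11 factors)
= 4096 (after 12 factors)
= 8192 (after 13 factors)
= 16384 (after 14 factors)
= 32768 (after 15 factors)
= 32768

32768


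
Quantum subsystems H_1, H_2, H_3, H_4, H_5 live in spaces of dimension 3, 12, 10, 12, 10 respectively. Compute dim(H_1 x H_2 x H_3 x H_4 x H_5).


dim(H_1 x H_2 x H_3 x H_4 x H_5) = 3 * 12 * 10 * 12 * 10
= 36 * 10 * 12 * 10
= 360 * 12 * 10
= 4320 * 10
= 43200

43200


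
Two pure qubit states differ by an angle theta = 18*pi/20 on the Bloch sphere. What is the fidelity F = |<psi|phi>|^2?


For states separated by angle theta on Bloch sphere:
F = cos^2(theta/2)
theta = 18*pi/20 = 2.8274
theta/2 = 1.4137
cos(theta/2) = 0.1564
F = 0.0245

0.0245


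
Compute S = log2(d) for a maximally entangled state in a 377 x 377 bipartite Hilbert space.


For a maximally entangled state in d x d:
S = log2(d) = log2(377)
= 8.5584

8.5584


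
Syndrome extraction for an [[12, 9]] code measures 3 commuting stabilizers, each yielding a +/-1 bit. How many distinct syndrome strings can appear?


Each stabilizer generator gives a binary (+1 or -1) measurement outcome.
With 3 independent generators:
Total syndromes = 2^3
= 8

8


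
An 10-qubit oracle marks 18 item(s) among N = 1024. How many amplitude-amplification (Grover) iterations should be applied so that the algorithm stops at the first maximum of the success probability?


After j Grover iterations the success probability is P(j) = sin^2((2j+1)*theta), where sin(theta) = sqrt(k/N).
N = 2^10 = 1024, k = 18
sin(theta) = sqrt(k/N) = 0.1325825215
theta = arcsin(sqrt(k/N)) = 0.1329740519 rad
P(j) reaches its first maximum when (2j+1)*theta is as close as possible to pi/2, i.e. j = round(pi/(4*theta) - 1/2).
pi/(4*theta) - 1/2 = 5.4064
(For comparison, the common estimate pi/4 * sqrt(N/k) = 5.9238; the exact maximiser is used here.)
Optimal iterations = 5

5


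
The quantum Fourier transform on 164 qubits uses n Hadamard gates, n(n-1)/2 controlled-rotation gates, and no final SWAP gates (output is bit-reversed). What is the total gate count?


Hadamard gates: 164
Controlled rotations: n*(n-1)/2 = 164*163/2 = 13366
SWAP gates: 0 (omitted)
Total = 164 + 13366
= 13530

13530


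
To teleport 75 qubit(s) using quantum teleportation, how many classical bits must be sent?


Quantum teleportation requires 2 classical bits per qubit teleported.
75 qubit(s) -> 2 * 75 = 150 classical bits

150


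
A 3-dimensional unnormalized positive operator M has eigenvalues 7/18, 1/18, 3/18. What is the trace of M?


tr(M) = sum of eigenvalues
= 7/18 + 1/18 + 3/18
= 11/18
= 0.6111

0.6111


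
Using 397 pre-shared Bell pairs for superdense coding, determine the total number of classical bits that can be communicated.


Superdense coding allows 2 classical bits per shared entangled pair.
397 pair(s) -> 2 * 397 = 794 classical bits

794


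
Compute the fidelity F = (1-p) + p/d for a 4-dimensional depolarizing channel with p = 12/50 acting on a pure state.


F = (1-p) + p/d
= (1 - 0.2400) + 0.2400/4
= 0.7600 + 0.0600
= 0.8200

0.8200


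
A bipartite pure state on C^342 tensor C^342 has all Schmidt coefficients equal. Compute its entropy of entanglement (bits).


For a maximally entangled state in d x d:
S = log2(d) = log2(342)
= 8.4179

8.4179


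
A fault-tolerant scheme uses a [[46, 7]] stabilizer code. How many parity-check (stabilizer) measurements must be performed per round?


For an [[n,k]] stabilizer code:
Number of stabilizer generators = n - k
= 46 - 7
= 39

39


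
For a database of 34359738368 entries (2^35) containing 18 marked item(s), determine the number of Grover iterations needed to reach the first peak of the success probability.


After j Grover iterations the success probability is P(j) = sin^2((2j+1)*theta), where sin(theta) = sqrt(k/N).
N = 2^35 = 34359738368, k = 18
sin(theta) = sqrt(k/N) = 2.288818359e-05
theta = arcsin(sqrt(k/N)) = 2.28881836e-05 rad
P(j) reaches its first maximum when (2j+1)*theta is as close as possible to pi/2, i.e. j = round(pi/(4*theta) - 1/2).
pi/(4*theta) - 1/2 = 34314.0694
(For comparison, the common estimate pi/4 * sqrt(N/k) = 34314.5694; the exact maximiser is used here.)
Optimal iterations = 34314

34314


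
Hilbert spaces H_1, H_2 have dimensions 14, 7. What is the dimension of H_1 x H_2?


dim(H_1 x H_2) = 14 * 7
= 98

98


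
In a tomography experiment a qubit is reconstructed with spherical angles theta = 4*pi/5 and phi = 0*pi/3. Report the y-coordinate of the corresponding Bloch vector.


theta = 2.5133, phi = 0.0000
r_y = sin(theta)*sin(phi) = 0.5878 * 0.0000
r_y = 0.0000

0.0000


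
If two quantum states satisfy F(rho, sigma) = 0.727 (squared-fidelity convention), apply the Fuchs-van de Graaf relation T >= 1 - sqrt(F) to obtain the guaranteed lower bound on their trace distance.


Fuchs-van de Graaf (squared-fidelity convention): 1 - sqrt(F) <= T <= sqrt(1 - F).
Lower bound: T >= 1 - sqrt(F)
sqrt(F) = sqrt(0.727) = 0.8526
T >= 1 - 0.8526
T >= 0.1474

0.1474


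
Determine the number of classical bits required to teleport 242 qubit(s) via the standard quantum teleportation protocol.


Quantum teleportation requires 2 classical bits per qubit teleported.
242 qubit(s) -> 2 * 242 = 484 classical bits

484


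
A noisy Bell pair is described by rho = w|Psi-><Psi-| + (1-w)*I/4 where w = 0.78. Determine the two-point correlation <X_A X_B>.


|Psi-> = (|01> - |10>)/sqrt(2)
For the pure Bell state, <X_A X_B> = -1 (Bell-state Pauli correlator).
The maximally-mixed part I/4 has tr(I/4 * P tensor P) = 0 for any traceless Pauli P.
So <X_A X_B>_rho = w * (-1) + (1 - w) * 0
= 0.78 * (-1)
= -0.7800

-0.7800


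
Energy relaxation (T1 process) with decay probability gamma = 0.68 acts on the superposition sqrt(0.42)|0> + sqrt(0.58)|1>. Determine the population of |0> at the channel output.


For amplitude damping with parameter gamma on state sqrt(a)|0> + sqrt(b)|1>:
alpha^2 = 0.42, beta^2 = 0.58
P(|0>) = alpha^2 + gamma * beta^2
= 0.42 + 0.68 * 0.58
= 0.42 + 0.3944
= 0.8144

0.8144


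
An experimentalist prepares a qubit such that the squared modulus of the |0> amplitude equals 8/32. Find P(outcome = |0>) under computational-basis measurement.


|alpha|^2 = 8/32 = 0.2500
|beta|^2 = 1 - 8/32 = 24/32 = 0.7500
P(|0>) = |alpha|^2 = 0.2500

0.2500


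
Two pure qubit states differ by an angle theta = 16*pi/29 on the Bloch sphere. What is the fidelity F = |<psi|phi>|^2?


For states separated by angle theta on Bloch sphere:
F = cos^2(theta/2)
theta = 16*pi/29 = 1.7333
theta/2 = 0.8666
cos(theta/2) = 0.6474
F = 0.4191

0.4191


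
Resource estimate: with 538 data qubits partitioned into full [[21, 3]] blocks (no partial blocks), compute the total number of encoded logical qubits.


Each code block uses 21 physical qubits for 3 logical qubit(s).
Number of complete blocks = floor(538 / 21) = 25
Logical qubits = 25 * 3
= 75

75


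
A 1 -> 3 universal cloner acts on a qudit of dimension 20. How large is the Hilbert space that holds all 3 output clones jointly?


Output space = H^(tensor 3) where dim(H) = 20
dim = 20^3
= 400 (after 2 factors)
= 8000 (after 3 factors)
= 8000

8000


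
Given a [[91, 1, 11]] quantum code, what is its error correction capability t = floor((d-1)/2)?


Code parameters: [[91, 1, 11]], distance d = 11.
Number of correctable errors = floor((d-1)/2)
= floor((11 - 1)/2)
= floor(10/2)
= 5

5


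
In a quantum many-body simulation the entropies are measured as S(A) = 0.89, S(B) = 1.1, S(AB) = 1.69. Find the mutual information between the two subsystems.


I(A:B) = S(A) + S(B) - S(AB)
= 0.89 + 1.1 - 1.69
= 0.3000

0.3000


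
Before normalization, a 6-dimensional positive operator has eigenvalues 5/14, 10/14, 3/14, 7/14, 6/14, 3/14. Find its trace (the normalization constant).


tr(M) = sum of eigenvalues
= 5/14 + 10/14 + 3/14 + 7/14 + 6/14 + 3/14
= 34/14
= 2.4286

2.4286


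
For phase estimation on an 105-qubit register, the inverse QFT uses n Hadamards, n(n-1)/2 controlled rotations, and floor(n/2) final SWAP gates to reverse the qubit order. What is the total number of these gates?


Hadamard gates: 105
Controlled rotations: n*(n-1)/2 = 105*104/2 = 5460
SWAP gates: floor(n/2) = floor(105/2) = 52
Total = 105 + 5460 + 52
= 5617

5617


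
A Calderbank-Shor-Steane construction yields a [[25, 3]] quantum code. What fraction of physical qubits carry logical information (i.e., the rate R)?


Code rate R = k/n
= 3/25
= 0.1200

0.1200


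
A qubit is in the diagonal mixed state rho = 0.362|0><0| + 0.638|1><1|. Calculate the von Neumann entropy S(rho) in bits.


S = -p*log2(p) - (1-p)*log2(1-p)
p = 0.3620, 1-p = 0.6380
= -0.3620 * log2(0.3620) - 0.6380 * log2(0.6380)
= -(-0.5307) - (-0.4137)
= 0.9443

0.9443


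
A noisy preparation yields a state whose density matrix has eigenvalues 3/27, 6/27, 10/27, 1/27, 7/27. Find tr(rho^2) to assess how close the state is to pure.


tr(rho^2) = sum of eigenvalues squared
= (3/27)^2 + (6/27)^2 + (10/27)^2 + (1/27)^2 + (7/27)^2
= (9 + 36 + 100 + 1 + 49) / 729
= 195/729
= 0.2675

0.2675


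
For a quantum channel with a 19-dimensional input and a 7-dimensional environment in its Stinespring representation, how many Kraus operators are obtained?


Tracing out the environment in an orthonormal basis {|i>_E} gives Kraus operators K_i = <i|_E U |0>_E.
Number of Kraus operators = dim(H_env) = d_env
= 7

7


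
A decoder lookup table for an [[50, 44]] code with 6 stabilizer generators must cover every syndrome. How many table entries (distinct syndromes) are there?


Each stabilizer generator gives a binary (+1 or -1) measurement outcome.
With 6 independent generators:
Total syndromes = 2^6
= 64

64


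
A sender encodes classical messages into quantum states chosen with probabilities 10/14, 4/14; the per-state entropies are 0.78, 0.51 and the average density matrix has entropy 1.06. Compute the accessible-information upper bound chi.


chi = S(rho) - sum_i p_i * S(rho_i)
Weighted entropy = 10/14 * 0.78 + 4/14 * 0.51
= 0.7029
chi = 1.06 - 0.7029
= 0.3571

0.3571


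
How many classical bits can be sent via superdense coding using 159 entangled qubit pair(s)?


Superdense coding allows 2 classical bits per shared entangled pair.
159 pair(s) -> 2 * 159 = 318 classical bits

318


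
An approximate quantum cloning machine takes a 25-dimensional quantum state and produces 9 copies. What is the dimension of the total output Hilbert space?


Output space = H^(tensor 9) where dim(H) = 25
dim = 25^9
= 625 (after 2 factors)
= 15625 (after 3 factors)
= 390625 (after 4 factors)
= 9765625 (after 5 factors)
= 244140625 (after 6 factors)
= 6103515625 (after 7 factors)
= 152587890625 (after 8 factors)
= 3814697265625 (after 9 factors)
= 3814697265625

3814697265625


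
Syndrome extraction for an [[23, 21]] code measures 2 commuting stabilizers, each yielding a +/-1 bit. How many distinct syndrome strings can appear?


Each stabilizer generator gives a binary (+1 or -1) measurement outcome.
With 2 independent generators:
Total syndromes = 2^2
= 4

4


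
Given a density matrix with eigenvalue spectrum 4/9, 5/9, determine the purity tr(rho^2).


tr(rho^2) = sum of eigenvalues squared
= (4/9)^2 + (5/9)^2
= (16 + 25) / 81
= 41/81
= 0.5062

0.5062


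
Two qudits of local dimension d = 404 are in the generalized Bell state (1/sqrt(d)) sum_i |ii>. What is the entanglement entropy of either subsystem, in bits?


For a maximally entangled state in d x d:
S = log2(d) = log2(404)
= 8.6582

8.6582


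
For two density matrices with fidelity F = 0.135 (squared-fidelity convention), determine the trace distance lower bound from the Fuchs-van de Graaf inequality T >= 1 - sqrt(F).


Fuchs-van de Graaf (squared-fidelity convention): 1 - sqrt(F) <= T <= sqrt(1 - F).
Lower bound: T >= 1 - sqrt(F)
sqrt(F) = sqrt(0.135) = 0.3674
T >= 1 - 0.3674
T >= 0.6326

0.6326


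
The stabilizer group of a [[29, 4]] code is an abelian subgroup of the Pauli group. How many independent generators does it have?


For an [[n,k]] stabilizer code:
Number of stabilizer generators = n - k
= 29 - 4
= 25

25


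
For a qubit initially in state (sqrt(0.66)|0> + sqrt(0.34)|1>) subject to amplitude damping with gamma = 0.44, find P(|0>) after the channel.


For amplitude damping with parameter gamma on state sqrt(a)|0> + sqrt(b)|1>:
alpha^2 = 0.66, beta^2 = 0.34
P(|0>) = alpha^2 + gamma * beta^2
= 0.66 + 0.44 * 0.34
= 0.66 + 0.1496
= 0.8096

0.8096


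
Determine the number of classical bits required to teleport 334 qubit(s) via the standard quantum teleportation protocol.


Quantum teleportation requires 2 classical bits per qubit teleported.
334 qubit(s) -> 2 * 334 = 668 classical bits

668


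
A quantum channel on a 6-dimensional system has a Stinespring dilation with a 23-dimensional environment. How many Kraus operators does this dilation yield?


Tracing out the environment in an orthonormal basis {|i>_E} gives Kraus operators K_i = <i|_E U |0>_E.
Number of Kraus operators = dim(H_env) = d_env
= 23

23


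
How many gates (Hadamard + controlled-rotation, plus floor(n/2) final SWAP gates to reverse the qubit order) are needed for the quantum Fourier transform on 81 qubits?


Hadamard gates: 81
Controlled rotations: n*(n-1)/2 = 81*80/2 = 3240
SWAP gates: floor(n/2) = floor(81/2) = 40
Total = 81 + 3240 + 40
= 3361

3361


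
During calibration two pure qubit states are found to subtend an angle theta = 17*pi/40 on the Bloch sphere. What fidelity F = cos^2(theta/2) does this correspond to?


For states separated by angle theta on Bloch sphere:
F = cos^2(theta/2)
theta = 17*pi/40 = 1.3352
theta/2 = 0.6676
cos(theta/2) = 0.7853
F = 0.6167

0.6167


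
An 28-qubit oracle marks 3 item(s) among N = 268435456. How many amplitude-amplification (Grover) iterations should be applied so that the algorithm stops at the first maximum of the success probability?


After j Grover iterations the success probability is P(j) = sin^2((2j+1)*theta), where sin(theta) = sqrt(k/N).
N = 2^28 = 268435456, k = 3
sin(theta) = sqrt(k/N) = 0.0001057159917
theta = arcsin(sqrt(k/N)) = 0.0001057159919 rad
P(j) reaches its first maximum when (2j+1)*theta is as close as possible to pi/2, i.e. j = round(pi/(4*theta) - 1/2).
pi/(4*theta) - 1/2 = 7428.8222
(For comparison, the common estimate pi/4 * sqrt(N/k) = 7429.3222; the exact maximiser is used here.)
Optimal iterations = 7429

7429


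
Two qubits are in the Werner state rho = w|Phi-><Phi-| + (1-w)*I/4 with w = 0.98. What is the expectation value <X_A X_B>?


|Phi-> = (|00> - |11>)/sqrt(2)
For the pure Bell state, <X_A X_B> = -1 (Bell-state Pauli correlator).
The maximally-mixed part I/4 has tr(I/4 * P tensor P) = 0 for any traceless Pauli P.
So <X_A X_B>_rho = w * (-1) + (1 - w) * 0
= 0.98 * (-1)
= -0.9800

-0.9800


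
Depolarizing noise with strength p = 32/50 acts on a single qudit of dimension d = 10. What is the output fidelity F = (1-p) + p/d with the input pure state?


F = (1-p) + p/d
= (1 - 0.6400) + 0.6400/10
= 0.3600 + 0.0640
= 0.4240

0.4240


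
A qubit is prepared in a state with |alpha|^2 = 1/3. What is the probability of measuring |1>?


|alpha|^2 = 1/3 = 0.3333
|beta|^2 = 1 - 1/3 = 2/3 = 0.6667
P(|1>) = |beta|^2 = 0.6667

0.6667


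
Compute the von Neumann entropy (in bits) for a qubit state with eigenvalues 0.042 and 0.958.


S = -p*log2(p) - (1-p)*log2(1-p)
p = 0.0420, 1-p = 0.9580
= -0.0420 * log2(0.0420) - 0.9580 * log2(0.9580)
= -(-0.1921) - (-0.0593)
= 0.2514

0.2514


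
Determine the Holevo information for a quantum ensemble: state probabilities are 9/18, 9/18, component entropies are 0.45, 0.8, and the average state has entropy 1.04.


chi = S(rho) - sum_i p_i * S(rho_i)
Weighted entropy = 9/18 * 0.45 + 9/18 * 0.8
= 0.6250
chi = 1.04 - 0.6250
= 0.4150

0.4150


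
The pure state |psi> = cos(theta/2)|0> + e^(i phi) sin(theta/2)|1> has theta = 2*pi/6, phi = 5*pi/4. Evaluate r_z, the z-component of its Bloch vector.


theta = 1.0472, phi = 3.9270
r_z = cos(theta) = 0.5000

0.5000


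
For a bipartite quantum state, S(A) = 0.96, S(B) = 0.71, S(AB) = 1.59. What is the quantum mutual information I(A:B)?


I(A:B) = S(A) + S(B) - S(AB)
= 0.96 + 0.71 - 1.59
= 0.0800

0.0800


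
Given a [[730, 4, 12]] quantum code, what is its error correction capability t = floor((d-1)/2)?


Code parameters: [[730, 4, 12]], distance d = 12.
Number of correctable errors = floor((d-1)/2)
= floor((12 - 1)/2)
= floor(11/2)
= 5

5


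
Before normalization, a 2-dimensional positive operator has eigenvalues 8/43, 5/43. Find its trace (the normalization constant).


tr(M) = sum of eigenvalues
= 8/43 + 5/43
= 13/43
= 0.3023

0.3023


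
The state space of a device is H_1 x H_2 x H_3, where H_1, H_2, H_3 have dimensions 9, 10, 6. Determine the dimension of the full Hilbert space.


dim(H_1 x H_2 x H_3) = 9 * 10 * 6
= 90 * 6
= 540

540


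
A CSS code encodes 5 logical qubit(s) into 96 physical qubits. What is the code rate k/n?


Code rate R = k/n
= 5/96
= 0.0521

0.0521


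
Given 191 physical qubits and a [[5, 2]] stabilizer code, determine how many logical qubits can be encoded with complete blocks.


Each code block uses 5 physical qubits for 2 logical qubit(s).
Number of complete blocks = floor(191 / 5) = 38
Logical qubits = 38 * 2
= 76

76


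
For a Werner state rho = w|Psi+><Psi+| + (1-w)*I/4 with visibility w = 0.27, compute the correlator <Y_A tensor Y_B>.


|Psi+> = (|01> + |10>)/sqrt(2)
For the pure Bell state, <Y_A Y_B> = +1 (Bell-state Pauli correlator).
The maximally-mixed part I/4 has tr(I/4 * P tensor P) = 0 for any traceless Pauli P.
So <Y_A Y_B>_rho = w * (+1) + (1 - w) * 0
= 0.27 * (+1)
= 0.2700

0.2700


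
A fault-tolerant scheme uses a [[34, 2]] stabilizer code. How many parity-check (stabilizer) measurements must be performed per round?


For an [[n,k]] stabilizer code:
Number of stabilizer generators = n - k
= 34 - 2
= 32

32


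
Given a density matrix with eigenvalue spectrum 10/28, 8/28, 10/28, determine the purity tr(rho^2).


tr(rho^2) = sum of eigenvalues squared
= (10/28)^2 + (8/28)^2 + (10/28)^2
= (100 + 64 + 100) / 784
= 264/784
= 0.3367

0.3367


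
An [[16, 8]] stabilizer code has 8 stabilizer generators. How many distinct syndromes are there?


Each stabilizer generator gives a binary (+1 or -1) measurement outcome.
With 8 independent generators:
Total syndromes = 2^8
= 256

256


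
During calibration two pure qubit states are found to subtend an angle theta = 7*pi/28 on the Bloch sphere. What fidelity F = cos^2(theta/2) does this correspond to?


For states separated by angle theta on Bloch sphere:
F = cos^2(theta/2)
theta = 7*pi/28 = 0.7854
theta/2 = 0.3927
cos(theta/2) = 0.9239
F = 0.8536

0.8536


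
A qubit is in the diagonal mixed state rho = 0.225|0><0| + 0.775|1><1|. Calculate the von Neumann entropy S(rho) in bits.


S = -p*log2(p) - (1-p)*log2(1-p)
p = 0.2250, 1-p = 0.7750
= -0.2250 * log2(0.2250) - 0.7750 * log2(0.7750)
= -(-0.4842) - (-0.2850)
= 0.7692

0.7692


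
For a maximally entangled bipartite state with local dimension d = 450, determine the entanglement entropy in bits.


For a maximally entangled state in d x d:
S = log2(d) = log2(450)
= 8.8138

8.8138


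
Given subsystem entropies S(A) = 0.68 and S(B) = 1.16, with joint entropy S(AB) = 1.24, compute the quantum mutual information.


I(A:B) = S(A) + S(B) - S(AB)
= 0.68 + 1.16 - 1.24
= 0.6000

0.6000


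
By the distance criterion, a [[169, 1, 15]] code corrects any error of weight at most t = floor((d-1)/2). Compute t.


Code parameters: [[169, 1, 15]], distance d = 15.
Number of correctable errors = floor((d-1)/2)
= floor((15 - 1)/2)
= floor(14/2)
= 7

7


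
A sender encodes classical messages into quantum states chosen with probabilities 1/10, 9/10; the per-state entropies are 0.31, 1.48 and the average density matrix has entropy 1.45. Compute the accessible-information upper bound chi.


chi = S(rho) - sum_i p_i * S(rho_i)
Weighted entropy = 1/10 * 0.31 + 9/10 * 1.48
= 1.3630
chi = 1.45 - 1.3630
= 0.0870

0.0870


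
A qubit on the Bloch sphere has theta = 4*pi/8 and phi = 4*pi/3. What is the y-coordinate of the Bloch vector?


theta = 1.5708, phi = 4.1888
r_y = sin(theta)*sin(phi) = 1.0000 * -0.8660
r_y = -0.8660

-0.8660


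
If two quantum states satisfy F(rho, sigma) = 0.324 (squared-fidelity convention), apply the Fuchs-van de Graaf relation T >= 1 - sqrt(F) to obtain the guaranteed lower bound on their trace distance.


Fuchs-van de Graaf (squared-fidelity convention): 1 - sqrt(F) <= T <= sqrt(1 - F).
Lower bound: T >= 1 - sqrt(F)
sqrt(F) = sqrt(0.324) = 0.5692
T >= 1 - 0.5692
T >= 0.4308

0.4308
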